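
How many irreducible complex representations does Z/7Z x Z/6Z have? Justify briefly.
42

Proof sketch: The number of irreducible complex representations of a finite group equals its number of conjugacy classes. Z/7Z x Z/6Z is abelian of order 42, so every element is its own conjugacy class: 42 classes, so Z/7Z x Z/6Z (order 42) has exactly 42 irreducible complex representations.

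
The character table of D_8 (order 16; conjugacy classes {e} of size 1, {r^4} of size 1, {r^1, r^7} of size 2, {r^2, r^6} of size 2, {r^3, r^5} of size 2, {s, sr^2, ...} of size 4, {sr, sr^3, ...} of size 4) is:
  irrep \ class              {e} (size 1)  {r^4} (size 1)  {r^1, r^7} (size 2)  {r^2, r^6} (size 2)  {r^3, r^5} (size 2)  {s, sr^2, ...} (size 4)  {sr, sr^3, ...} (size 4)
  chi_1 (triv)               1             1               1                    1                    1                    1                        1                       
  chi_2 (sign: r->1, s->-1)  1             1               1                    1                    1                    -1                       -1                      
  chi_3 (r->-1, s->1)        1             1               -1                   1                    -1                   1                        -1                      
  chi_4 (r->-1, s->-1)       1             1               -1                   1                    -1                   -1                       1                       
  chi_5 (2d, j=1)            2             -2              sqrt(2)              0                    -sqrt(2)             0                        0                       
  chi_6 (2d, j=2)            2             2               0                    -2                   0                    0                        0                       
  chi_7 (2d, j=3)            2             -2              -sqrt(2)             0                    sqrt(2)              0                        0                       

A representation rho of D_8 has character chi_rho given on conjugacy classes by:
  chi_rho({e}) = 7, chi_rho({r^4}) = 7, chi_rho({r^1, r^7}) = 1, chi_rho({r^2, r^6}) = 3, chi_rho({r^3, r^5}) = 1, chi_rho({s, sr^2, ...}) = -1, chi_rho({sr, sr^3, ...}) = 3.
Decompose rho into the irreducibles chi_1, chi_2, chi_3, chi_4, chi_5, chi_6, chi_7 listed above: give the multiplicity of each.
Multiplicities: chi_1: 2, chi_2: 1, chi_3: 0, chi_4: 2, chi_5: 0, chi_6: 1, chi_7: 0.

Working: Use <chi_rho, chi> = (1/|G|) sum_C |C| * chi_rho(C) * conj(chi(C)) with |G| = 16 for each irreducible chi in the table:
  <chi_rho, chi_1> = (1/16)[1*(7)*conj(1) + 1*(7)*conj(1) + 2*(1)*conj(1) + 2*(3)*conj(1) + 2*(1)*conj(1) + 4*(-1)*conj(1) + 4*(3)*conj(1)]
      = (1/16)[(7) + (7) + (2) + (6) + (2) + (-4) + (12)] = 32/16 = 2
  <chi_rho, chi_2> = (1/16)[1*(7)*conj(1) + 1*(7)*conj(1) + 2*(1)*conj(1) + 2*(3)*conj(1) + 2*(1)*conj(1) + 4*(-1)*conj(-1) + 4*(3)*conj(-1)]
      = (1/16)[(7) + (7) + (2) + (6) + (2) + (4) + (-12)] = 16/16 = 1
  <chi_rho, chi_3> = (1/16)[1*(7)*conj(1) + 1*(7)*conj(1) + 2*(1)*conj(-1) + 2*(3)*conj(1) + 2*(1)*conj(-1) + 4*(-1)*conj(1) + 4*(3)*conj(-1)]
      = (1/16)[(7) + (7) + (-2) + (6) + (-2) + (-4) + (-12)] = 0/16 = 0
  <chi_rho, chi_4> = (1/16)[1*(7)*conj(1) + 1*(7)*conj(1) + 2*(1)*conj(-1) + 2*(3)*conj(1) + 2*(1)*conj(-1) + 4*(-1)*conj(-1) + 4*(3)*conj(1)]
      = (1/16)[(7) + (7) + (-2) + (6) + (-2) + (4) + (12)] = 32/16 = 2
  <chi_rho, chi_5> = (1/16)[1*(7)*conj(2) + 1*(7)*conj(-2) + 2*(1)*conj(sqrt(2)) + 2*(3)*conj(0) + 2*(1)*conj(-sqrt(2)) + 4*(-1)*conj(0) + 4*(3)*conj(0)]
      = (1/16)[(14) + (-14) + (2*sqrt(2)) + (0) + (-2*sqrt(2)) + (0) + (0)] = 0/16 = 0
  <chi_rho, chi_6> = (1/16)[1*(7)*conj(2) + 1*(7)*conj(2) + 2*(1)*conj(0) + 2*(3)*conj(-2) + 2*(1)*conj(0) + 4*(-1)*conj(0) + 4*(3)*conj(0)]
      = (1/16)[(14) + (14) + (0) + (-12) + (0) + (0) + (0)] = 16/16 = 1
  <chi_rho, chi_7> = (1/16)[1*(7)*conj(2) + 1*(7)*conj(-2) + 2*(1)*conj(-sqrt(2)) + 2*(3)*conj(0) + 2*(1)*conj(sqrt(2)) + 4*(-1)*conj(0) + 4*(3)*conj(0)]
      = (1/16)[(14) + (-14) + (-2*sqrt(2)) + (0) + (2*sqrt(2)) + (0) + (0)] = 0/16 = 0
Dimension check: dim(rho) = sum (mult * dim) = 2*1 + 1*1 + 0*1 + 2*1 + 0*2 + 1*2 + 0*2 = 7 = chi_rho(e) = 7.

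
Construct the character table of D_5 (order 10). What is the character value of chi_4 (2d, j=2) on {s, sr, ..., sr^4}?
Conjugacy classes: {e} of size 1, {r^1, r^4} of size 2, {r^2, r^3} of size 2, {s, sr, ..., sr^4} of size 5.
Character table:
  irrep \ class              {e} (size 1)  {r^1, r^4} (size 2)  {r^2, r^3} (size 2)  {s, sr, ..., sr^4} (size 5)
  chi_1 (triv)               1             1                    1                    1                          
  chi_2 (sign: r->1, s->-1)  1             1                    1                    -1                         
  chi_3 (2d, j=1)            2             -1/2 + sqrt(5)/2     -sqrt(5)/2 - 1/2     0                          
  chi_4 (2d, j=2)            2             -sqrt(5)/2 - 1/2     -1/2 + sqrt(5)/2     0                          

Spot check: chi_4 (2d, j=2) on {s, sr, ..., sr^4} = 0.

Justification: D_5 has order 2*5 = 10 with 4 conjugacy classes, hence 4 irreducibles. Sum of squared dims 1 + 1 + 4 + 4 = 10 = |G|. Linear characters come from the abelianisation; the 2-dimensional irreps have character r^k -> 2*cos(2*pi*j*k/5), reflections -> 0.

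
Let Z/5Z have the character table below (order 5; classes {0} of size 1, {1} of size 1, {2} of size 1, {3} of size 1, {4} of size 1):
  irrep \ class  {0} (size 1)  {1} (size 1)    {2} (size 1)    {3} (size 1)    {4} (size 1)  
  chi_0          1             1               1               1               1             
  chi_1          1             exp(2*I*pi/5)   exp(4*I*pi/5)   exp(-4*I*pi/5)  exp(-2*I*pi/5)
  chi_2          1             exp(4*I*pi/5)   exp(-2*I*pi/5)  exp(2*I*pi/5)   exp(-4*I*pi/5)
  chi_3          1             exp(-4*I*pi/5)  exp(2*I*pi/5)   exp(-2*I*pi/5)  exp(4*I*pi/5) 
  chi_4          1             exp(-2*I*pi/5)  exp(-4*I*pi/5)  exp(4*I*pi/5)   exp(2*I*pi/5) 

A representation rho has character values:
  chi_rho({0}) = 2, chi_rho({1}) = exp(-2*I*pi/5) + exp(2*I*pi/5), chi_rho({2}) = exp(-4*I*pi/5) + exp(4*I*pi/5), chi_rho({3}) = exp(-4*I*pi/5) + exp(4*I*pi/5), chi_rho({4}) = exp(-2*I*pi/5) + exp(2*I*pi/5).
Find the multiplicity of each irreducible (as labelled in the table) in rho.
Multiplicities: chi_0: 0, chi_1: 1, chi_2: 0, chi_3: 0, chi_4: 1.

Argument: Use <chi_rho, chi> = (1/|G|) sum_C |C| * chi_rho(C) * conj(chi(C)) with |G| = 5 for each irreducible chi in the table:
  <chi_rho, chi_0> = (1/5)[1*(2)*conj(1) + 1*(exp(-2*I*pi/5) + exp(2*I*pi/5))*conj(1) + 1*(exp(-4*I*pi/5) + exp(4*I*pi/5))*conj(1) + 1*(exp(-4*I*pi/5) + exp(4*I*pi/5))*conj(1) + 1*(exp(-2*I*pi/5) + exp(2*I*pi/5))*conj(1)]
      = (1/5)[(2) + (exp(-2*I*pi/5) + exp(2*I*pi/5)) + (exp(-4*I*pi/5) + exp(4*I*pi/5)) + (exp(-4*I*pi/5) + exp(4*I*pi/5)) + (exp(-2*I*pi/5) + exp(2*I*pi/5))] = 0/5 = 0
  <chi_rho, chi_1> = (1/5)[1*(2)*conj(1) + 1*(exp(-2*I*pi/5) + exp(2*I*pi/5))*conj(exp(2*I*pi/5)) + 1*(exp(-4*I*pi/5) + exp(4*I*pi/5))*conj(exp(4*I*pi/5)) + 1*(exp(-4*I*pi/5) + exp(4*I*pi/5))*conj(exp(-4*I*pi/5)) + 1*(exp(-2*I*pi/5) + exp(2*I*pi/5))*conj(exp(-2*I*pi/5))]
      = (1/5)[(2) + (1 + exp(-4*I*pi/5)) + (1 + exp(2*I*pi/5)) + (1 + exp(-2*I*pi/5)) + (1 + exp(4*I*pi/5))] = 5/5 = 1
  <chi_rho, chi_2> = (1/5)[1*(2)*conj(1) + 1*(exp(-2*I*pi/5) + exp(2*I*pi/5))*conj(exp(4*I*pi/5)) + 1*(exp(-4*I*pi/5) + exp(4*I*pi/5))*conj(exp(-2*I*pi/5)) + 1*(exp(-4*I*pi/5) + exp(4*I*pi/5))*conj(exp(2*I*pi/5)) + 1*(exp(-2*I*pi/5) + exp(2*I*pi/5))*conj(exp(-4*I*pi/5))]
      = (1/5)[(2) + (exp(-2*I*pi/5) + exp(4*I*pi/5)) + (exp(-2*I*pi/5) + exp(-4*I*pi/5)) + (exp(4*I*pi/5) + exp(2*I*pi/5)) + (exp(-4*I*pi/5) + exp(2*I*pi/5))] = 0/5 = 0
  <chi_rho, chi_3> = (1/5)[1*(2)*conj(1) + 1*(exp(-2*I*pi/5) + exp(2*I*pi/5))*conj(exp(-4*I*pi/5)) + 1*(exp(-4*I*pi/5) + exp(4*I*pi/5))*conj(exp(2*I*pi/5)) + 1*(exp(-4*I*pi/5) + exp(4*I*pi/5))*conj(exp(-2*I*pi/5)) + 1*(exp(-2*I*pi/5) + exp(2*I*pi/5))*conj(exp(4*I*pi/5))]
      = (1/5)[(2) + (exp(-4*I*pi/5) + exp(2*I*pi/5)) + (exp(4*I*pi/5) + exp(2*I*pi/5)) + (exp(-2*I*pi/5) + exp(-4*I*pi/5)) + (exp(-2*I*pi/5) + exp(4*I*pi/5))] = 0/5 = 0
  <chi_rho, chi_4> = (1/5)[1*(2)*conj(1) + 1*(exp(-2*I*pi/5) + exp(2*I*pi/5))*conj(exp(-2*I*pi/5)) + 1*(exp(-4*I*pi/5) + exp(4*I*pi/5))*conj(exp(-4*I*pi/5)) + 1*(exp(-4*I*pi/5) + exp(4*I*pi/5))*conj(exp(4*I*pi/5)) + 1*(exp(-2*I*pi/5) + exp(2*I*pi/5))*conj(exp(2*I*pi/5))]
      = (1/5)[(2) + (1 + exp(4*I*pi/5)) + (1 + exp(-2*I*pi/5)) + (1 + exp(2*I*pi/5)) + (1 + exp(-4*I*pi/5))] = 5/5 = 1
(Exp terms are combined using exp(i*s)*conj(exp(i*t)) = exp(i*(s-t)), and sums of them are collapsed using the identity that for every m > 1 the m distinct m-th roots of unity sum to 0, e.g. 1 + exp(2*I*pi/3) + exp(-2*I*pi/3) = 0.)
Dimension check: dim(rho) = sum (mult * dim) = 0*1 + 1*1 + 0*1 + 0*1 + 1*1 = 2 = chi_rho(e) = 2.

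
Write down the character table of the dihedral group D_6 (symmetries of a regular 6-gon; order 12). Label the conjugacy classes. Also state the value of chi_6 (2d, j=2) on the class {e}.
Conjugacy classes: {e} of size 1, {r^3} of size 1, {r^1, r^5} of size 2, {r^2, r^4} of size 2, {s, sr^2, ...} of size 3, {sr, sr^3, ...} of size 3.
Character table:
  irrep \ class              {e} (size 1)  {r^3} (size 1)  {r^1, r^5} (size 2)  {r^2, r^4} (size 2)  {s, sr^2, ...} (size 3)  {sr, sr^3, ...} (size 3)
  chi_1 (triv)               1             1               1                    1                    1                        1                       
  chi_2 (sign: r->1, s->-1)  1             1               1                    1                    -1                       -1                      
  chi_3 (r->-1, s->1)        1             -1              -1                   1                    1                        -1                      
  chi_4 (r->-1, s->-1)       1             -1              -1                   1                    -1                       1                       
  chi_5 (2d, j=1)            2             -2              1                    -1                   0                        0                       
  chi_6 (2d, j=2)            2             2               -1                   -1                   0                        0                       

Spot check: chi_6 (2d, j=2) on {e} = 2.

Reasoning: D_6 has order 2*6 = 12 with 6 conjugacy classes, hence 6 irreducibles. Sum of squared dims 1 + 1 + 1 + 1 + 4 + 4 = 12 = |G|. Linear characters come from the abelianisation; the 2-dimensional irreps have character r^k -> 2*cos(2*pi*j*k/6), reflections -> 0.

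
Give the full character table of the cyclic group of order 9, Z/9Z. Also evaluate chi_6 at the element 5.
Character table of Z/9Z (irreps indexed chi_0,...,chi_8 with chi_k(m) = zeta_9^(k*m), zeta_9 = exp(2*pi*i/9)):
  irrep \ class  {0} (size 1)  {1} (size 1)    {2} (size 1)    {3} (size 1)    {4} (size 1)    {5} (size 1)    {6} (size 1)    {7} (size 1)    {8} (size 1)  
  chi_0          1             1               1               1               1               1               1               1               1             
  chi_1          1             exp(2*I*pi/9)   exp(4*I*pi/9)   exp(2*I*pi/3)   exp(8*I*pi/9)   exp(-8*I*pi/9)  exp(-2*I*pi/3)  exp(-4*I*pi/9)  exp(-2*I*pi/9)
  chi_2          1             exp(4*I*pi/9)   exp(8*I*pi/9)   exp(-2*I*pi/3)  exp(-2*I*pi/9)  exp(2*I*pi/9)   exp(2*I*pi/3)   exp(-8*I*pi/9)  exp(-4*I*pi/9)
  chi_3          1             exp(2*I*pi/3)   exp(-2*I*pi/3)  1               exp(2*I*pi/3)   exp(-2*I*pi/3)  1               exp(2*I*pi/3)   exp(-2*I*pi/3)
  chi_4          1             exp(8*I*pi/9)   exp(-2*I*pi/9)  exp(2*I*pi/3)   exp(-4*I*pi/9)  exp(4*I*pi/9)   exp(-2*I*pi/3)  exp(2*I*pi/9)   exp(-8*I*pi/9)
  chi_5          1             exp(-8*I*pi/9)  exp(2*I*pi/9)   exp(-2*I*pi/3)  exp(4*I*pi/9)   exp(-4*I*pi/9)  exp(2*I*pi/3)   exp(-2*I*pi/9)  exp(8*I*pi/9) 
  chi_6          1             exp(-2*I*pi/3)  exp(2*I*pi/3)   1               exp(-2*I*pi/3)  exp(2*I*pi/3)   1               exp(-2*I*pi/3)  exp(2*I*pi/3) 
  chi_7          1             exp(-4*I*pi/9)  exp(-8*I*pi/9)  exp(2*I*pi/3)   exp(2*I*pi/9)   exp(-2*I*pi/9)  exp(-2*I*pi/3)  exp(8*I*pi/9)   exp(4*I*pi/9) 
  chi_8          1             exp(-2*I*pi/9)  exp(-4*I*pi/9)  exp(-2*I*pi/3)  exp(-8*I*pi/9)  exp(8*I*pi/9)   exp(2*I*pi/3)   exp(4*I*pi/9)   exp(2*I*pi/9) 

Spot check: chi_6(5) = zeta_9^(6*5) = zeta_9^30 = exp(2*I*pi/3).

Derivation: Z/9Z is abelian, so all 9 irreducible complex representations are 1-dimensional. They are given by chi_k(m) = zeta_9^(k*m) for k = 0,...,8. Row orthogonality: sum_m chi_k(m) conj(chi_l(m)) = 9 * [k = l].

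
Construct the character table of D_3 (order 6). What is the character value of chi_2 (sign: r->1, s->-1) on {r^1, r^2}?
Conjugacy classes: {e} of size 1, {r^1, r^2} of size 2, {s, sr, ..., sr^2} of size 3.
Character table:
  irrep \ class              {e} (size 1)  {r^1, r^2} (size 2)  {s, sr, ..., sr^2} (size 3)
  chi_1 (triv)               1             1                    1                          
  chi_2 (sign: r->1, s->-1)  1             1                    -1                         
  chi_3 (2d, j=1)            2             -1                   0                          

Spot check: chi_2 (sign: r->1, s->-1) on {r^1, r^2} = 1.

Proof sketch: D_3 has order 2*3 = 6 with 3 conjugacy classes, hence 3 irreducibles. Sum of squared dims 1 + 1 + 4 = 6 = |G|. Linear characters come from the abelianisation; the 2-dimensional irreps have character r^k -> 2*cos(2*pi*j*k/3), reflections -> 0.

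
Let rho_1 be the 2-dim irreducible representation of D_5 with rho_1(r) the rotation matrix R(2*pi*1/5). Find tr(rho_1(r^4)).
chi_{rho_1}(r^4) = 2*cos(2*pi*1*4/5) = -1/2 + sqrt(5)/2

Details: rho_1(r^4) is rotation by angle 2*pi*1*4/5, whose trace is 2*cos(2*pi*1*4/5) = -1/2 + sqrt(5)/2.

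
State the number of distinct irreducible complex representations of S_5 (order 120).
7

Argument: The number of irreducible complex representations of a finite group equals its number of conjugacy classes. Conjugacy classes in S_5 correspond to cycle types, i.e. partitions of 5; there are p(5) = 7 of them, so S_5 (order 120) has exactly 7 irreducible complex representations.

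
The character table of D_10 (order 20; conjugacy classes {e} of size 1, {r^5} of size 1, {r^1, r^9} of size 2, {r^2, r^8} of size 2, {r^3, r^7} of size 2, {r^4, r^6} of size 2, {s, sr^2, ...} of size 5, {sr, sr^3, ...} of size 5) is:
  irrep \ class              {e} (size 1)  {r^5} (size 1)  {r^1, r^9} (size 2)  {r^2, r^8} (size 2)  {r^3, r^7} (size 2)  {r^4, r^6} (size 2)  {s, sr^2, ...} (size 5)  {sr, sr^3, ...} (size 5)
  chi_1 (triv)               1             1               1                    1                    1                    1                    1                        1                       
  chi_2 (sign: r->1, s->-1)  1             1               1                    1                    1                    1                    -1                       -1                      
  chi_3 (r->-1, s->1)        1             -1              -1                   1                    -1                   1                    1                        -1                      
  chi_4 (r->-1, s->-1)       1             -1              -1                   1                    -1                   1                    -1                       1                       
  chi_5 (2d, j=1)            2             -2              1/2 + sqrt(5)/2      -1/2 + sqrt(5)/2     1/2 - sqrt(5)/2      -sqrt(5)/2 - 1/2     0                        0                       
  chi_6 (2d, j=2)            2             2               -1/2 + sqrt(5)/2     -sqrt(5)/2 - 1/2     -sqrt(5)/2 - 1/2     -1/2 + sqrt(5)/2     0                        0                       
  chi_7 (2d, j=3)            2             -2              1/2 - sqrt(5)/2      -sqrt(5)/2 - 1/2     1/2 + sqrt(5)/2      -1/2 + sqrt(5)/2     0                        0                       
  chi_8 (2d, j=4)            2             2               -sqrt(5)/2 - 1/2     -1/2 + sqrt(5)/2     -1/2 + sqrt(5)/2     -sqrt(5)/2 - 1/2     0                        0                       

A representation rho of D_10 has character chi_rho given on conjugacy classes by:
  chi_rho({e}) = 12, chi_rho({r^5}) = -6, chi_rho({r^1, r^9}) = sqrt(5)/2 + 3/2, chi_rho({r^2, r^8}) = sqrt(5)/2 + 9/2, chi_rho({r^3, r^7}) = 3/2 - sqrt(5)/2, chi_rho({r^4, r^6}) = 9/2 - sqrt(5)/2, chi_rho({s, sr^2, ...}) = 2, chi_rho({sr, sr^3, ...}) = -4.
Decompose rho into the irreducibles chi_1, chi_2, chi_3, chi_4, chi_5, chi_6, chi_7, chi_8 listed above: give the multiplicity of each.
Multiplicities: chi_1: 1, chi_2: 2, chi_3: 3, chi_4: 0, chi_5: 2, chi_6: 0, chi_7: 1, chi_8: 0.

Working: Use <chi_rho, chi> = (1/|G|) sum_C |C| * chi_rho(C) * conj(chi(C)) with |G| = 20 for each irreducible chi in the table:
  <chi_rho, chi_1> = (1/20)[1*(12)*conj(1) + 1*(-6)*conj(1) + 2*(sqrt(5)/2 + 3/2)*conj(1) + 2*(sqrt(5)/2 + 9/2)*conj(1) + 2*(3/2 - sqrt(5)/2)*conj(1) + 2*(9/2 - sqrt(5)/2)*conj(1) + 5*(2)*conj(1) + 5*(-4)*conj(1)]
      = (1/20)[(12) + (-6) + (sqrt(5) + 3) + (sqrt(5) + 9) + (3 - sqrt(5)) + (9 - sqrt(5)) + (10) + (-20)] = 20/20 = 1
  <chi_rho, chi_2> = (1/20)[1*(12)*conj(1) + 1*(-6)*conj(1) + 2*(sqrt(5)/2 + 3/2)*conj(1) + 2*(sqrt(5)/2 + 9/2)*conj(1) + 2*(3/2 - sqrt(5)/2)*conj(1) + 2*(9/2 - sqrt(5)/2)*conj(1) + 5*(2)*conj(-1) + 5*(-4)*conj(-1)]
      = (1/20)[(12) + (-6) + (sqrt(5) + 3) + (sqrt(5) + 9) + (3 - sqrt(5)) + (9 - sqrt(5)) + (-10) + (20)] = 40/20 = 2
  <chi_rho, chi_3> = (1/20)[1*(12)*conj(1) + 1*(-6)*conj(-1) + 2*(sqrt(5)/2 + 3/2)*conj(-1) + 2*(sqrt(5)/2 + 9/2)*conj(1) + 2*(3/2 - sqrt(5)/2)*conj(-1) + 2*(9/2 - sqrt(5)/2)*conj(1) + 5*(2)*conj(1) + 5*(-4)*conj(-1)]
      = (1/20)[(12) + (6) + (-3 - sqrt(5)) + (sqrt(5) + 9) + (-3 + sqrt(5)) + (9 - sqrt(5)) + (10) + (20)] = 60/20 = 3
  <chi_rho, chi_4> = (1/20)[1*(12)*conj(1) + 1*(-6)*conj(-1) + 2*(sqrt(5)/2 + 3/2)*conj(-1) + 2*(sqrt(5)/2 + 9/2)*conj(1) + 2*(3/2 - sqrt(5)/2)*conj(-1) + 2*(9/2 - sqrt(5)/2)*conj(1) + 5*(2)*conj(-1) + 5*(-4)*conj(1)]
      = (1/20)[(12) + (6) + (-3 - sqrt(5)) + (sqrt(5) + 9) + (-3 + sqrt(5)) + (9 - sqrt(5)) + (-10) + (-20)] = 0/20 = 0
  <chi_rho, chi_5> = (1/20)[1*(12)*conj(2) + 1*(-6)*conj(-2) + 2*(sqrt(5)/2 + 3/2)*conj(1/2 + sqrt(5)/2) + 2*(sqrt(5)/2 + 9/2)*conj(-1/2 + sqrt(5)/2) + 2*(3/2 - sqrt(5)/2)*conj(1/2 - sqrt(5)/2) + 2*(9/2 - sqrt(5)/2)*conj(-sqrt(5)/2 - 1/2) + 5*(2)*conj(0) + 5*(-4)*conj(0)]
      = (1/20)[(24) + (12) + (4 + 2*sqrt(5)) + (-2 + 4*sqrt(5)) + (4 - 2*sqrt(5)) + (-4*sqrt(5) - 2) + (0) + (0)] = 40/20 = 2
  <chi_rho, chi_6> = (1/20)[1*(12)*conj(2) + 1*(-6)*conj(2) + 2*(sqrt(5)/2 + 3/2)*conj(-1/2 + sqrt(5)/2) + 2*(sqrt(5)/2 + 9/2)*conj(-sqrt(5)/2 - 1/2) + 2*(3/2 - sqrt(5)/2)*conj(-sqrt(5)/2 - 1/2) + 2*(9/2 - sqrt(5)/2)*conj(-1/2 + sqrt(5)/2) + 5*(2)*conj(0) + 5*(-4)*conj(0)]
      = (1/20)[(24) + (-12) + (1 + sqrt(5)) + (-5*sqrt(5) - 7) + (1 - sqrt(5)) + (-7 + 5*sqrt(5)) + (0) + (0)] = 0/20 = 0
  <chi_rho, chi_7> = (1/20)[1*(12)*conj(2) + 1*(-6)*conj(-2) + 2*(sqrt(5)/2 + 3/2)*conj(1/2 - sqrt(5)/2) + 2*(sqrt(5)/2 + 9/2)*conj(-sqrt(5)/2 - 1/2) + 2*(3/2 - sqrt(5)/2)*conj(1/2 + sqrt(5)/2) + 2*(9/2 - sqrt(5)/2)*conj(-1/2 + sqrt(5)/2) + 5*(2)*conj(0) + 5*(-4)*conj(0)]
      = (1/20)[(24) + (12) + (-sqrt(5) - 1) + (-5*sqrt(5) - 7) + (-1 + sqrt(5)) + (-7 + 5*sqrt(5)) + (0) + (0)] = 20/20 = 1
  <chi_rho, chi_8> = (1/20)[1*(12)*conj(2) + 1*(-6)*conj(2) + 2*(sqrt(5)/2 + 3/2)*conj(-sqrt(5)/2 - 1/2) + 2*(sqrt(5)/2 + 9/2)*conj(-1/2 + sqrt(5)/2) + 2*(3/2 - sqrt(5)/2)*conj(-1/2 + sqrt(5)/2) + 2*(9/2 - sqrt(5)/2)*conj(-sqrt(5)/2 - 1/2) + 5*(2)*conj(0) + 5*(-4)*conj(0)]
      = (1/20)[(24) + (-12) + (-2*sqrt(5) - 4) + (-2 + 4*sqrt(5)) + (-4 + 2*sqrt(5)) + (-4*sqrt(5) - 2) + (0) + (0)] = 0/20 = 0
Dimension check: dim(rho) = sum (mult * dim) = 1*1 + 2*1 + 3*1 + 0*1 + 2*2 + 0*2 + 1*2 + 0*2 = 12 = chi_rho(e) = 12.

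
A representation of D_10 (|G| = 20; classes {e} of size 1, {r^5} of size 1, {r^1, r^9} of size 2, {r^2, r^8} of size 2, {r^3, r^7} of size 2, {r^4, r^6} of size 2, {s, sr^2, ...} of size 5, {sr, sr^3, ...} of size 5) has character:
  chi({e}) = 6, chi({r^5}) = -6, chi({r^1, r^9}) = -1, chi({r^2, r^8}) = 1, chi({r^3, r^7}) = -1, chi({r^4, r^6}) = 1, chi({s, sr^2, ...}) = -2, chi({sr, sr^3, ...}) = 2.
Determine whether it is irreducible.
Not irreducible (reducible): <chi, chi> = 6 > 1.

Explanation: <chi, chi> = (1/|G|) sum_C |C| * |chi(C)|^2 = (1/20)[1*|6|^2 + 1*|-6|^2 + 2*|-1|^2 + 2*|1|^2 + 2*|-1|^2 + 2*|1|^2 + 5*|-2|^2 + 5*|2|^2]
  = (1/20)[(36) + (36) + (2) + (2) + (2) + (2) + (20) + (20)] = 120/20 = 6.
A character is irreducible iff <chi, chi> = 1, so this representation is reducible.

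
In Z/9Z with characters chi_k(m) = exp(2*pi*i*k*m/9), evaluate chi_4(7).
chi_4(7) = zeta_9^28 = exp(2*I*pi/9)

Working: chi_4(7) = zeta_9^(4*7) = zeta_9^28. Since zeta_9^9 = 1, this equals zeta_9^1 = exp(2*pi*i*1/9) = exp(2*I*pi/9).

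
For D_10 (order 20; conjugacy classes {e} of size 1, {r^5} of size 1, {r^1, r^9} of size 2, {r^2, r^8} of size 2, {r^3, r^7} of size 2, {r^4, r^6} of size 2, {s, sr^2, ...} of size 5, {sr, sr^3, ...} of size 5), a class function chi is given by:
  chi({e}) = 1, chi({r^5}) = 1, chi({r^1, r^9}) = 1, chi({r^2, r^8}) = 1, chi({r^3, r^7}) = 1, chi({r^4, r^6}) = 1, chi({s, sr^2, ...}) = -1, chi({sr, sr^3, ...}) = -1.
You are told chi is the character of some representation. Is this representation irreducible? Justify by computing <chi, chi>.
Irreducible: <chi, chi> = 1.

Justification: <chi, chi> = (1/|G|) sum_C |C| * |chi(C)|^2 = (1/20)[1*|1|^2 + 1*|1|^2 + 2*|1|^2 + 2*|1|^2 + 2*|1|^2 + 2*|1|^2 + 5*|-1|^2 + 5*|-1|^2]
  = (1/20)[(1) + (1) + (2) + (2) + (2) + (2) + (5) + (5)] = 20/20 = 1.
A character is irreducible iff <chi, chi> = 1, so this representation is irreducible.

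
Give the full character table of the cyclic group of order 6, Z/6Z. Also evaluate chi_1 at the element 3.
Character table of Z/6Z (irreps indexed chi_0,...,chi_5 with chi_k(m) = zeta_6^(k*m), zeta_6 = exp(2*pi*i/6)):
  irrep \ class  {0} (size 1)  {1} (size 1)    {2} (size 1)    {3} (size 1)  {4} (size 1)    {5} (size 1)  
  chi_0          1             1               1               1             1               1             
  chi_1          1             exp(I*pi/3)     exp(2*I*pi/3)   -1            exp(-2*I*pi/3)  exp(-I*pi/3)  
  chi_2          1             exp(2*I*pi/3)   exp(-2*I*pi/3)  1             exp(2*I*pi/3)   exp(-2*I*pi/3)
  chi_3          1             -1              1               -1            1               -1            
  chi_4          1             exp(-2*I*pi/3)  exp(2*I*pi/3)   1             exp(-2*I*pi/3)  exp(2*I*pi/3) 
  chi_5          1             exp(-I*pi/3)    exp(-2*I*pi/3)  -1            exp(2*I*pi/3)   exp(I*pi/3)   

Spot check: chi_1(3) = zeta_6^(1*3) = zeta_6^3 = -1.

Z/6Z is abelian, so all 6 irreducible complex representations are 1-dimensional. They are given by chi_k(m) = zeta_6^(k*m) for k = 0,...,5. Row orthogonality: sum_m chi_k(m) conj(chi_l(m)) = 6 * [k = l].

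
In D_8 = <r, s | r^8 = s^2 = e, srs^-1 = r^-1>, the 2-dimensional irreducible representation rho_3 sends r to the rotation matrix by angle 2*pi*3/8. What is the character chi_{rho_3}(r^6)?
chi_{rho_3}(r^6) = 2*cos(2*pi*3*6/8) = 0

Explanation: rho_3(r^6) is rotation by angle 2*pi*3*6/8, whose trace is 2*cos(2*pi*3*6/8) = 0.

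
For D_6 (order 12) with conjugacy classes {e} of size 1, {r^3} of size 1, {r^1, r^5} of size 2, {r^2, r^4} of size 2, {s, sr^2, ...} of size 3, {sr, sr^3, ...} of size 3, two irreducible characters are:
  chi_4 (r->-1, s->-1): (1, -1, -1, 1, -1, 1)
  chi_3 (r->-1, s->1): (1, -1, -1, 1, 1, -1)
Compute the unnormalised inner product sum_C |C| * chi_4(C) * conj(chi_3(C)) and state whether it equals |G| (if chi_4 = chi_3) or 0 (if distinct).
Sum = 0; so <chi_4, chi_3> = 0 (distinct irreducibles are orthogonal).

Details: Compute term by term over conjugacy classes (|C| * chi_4(C) * conj(chi_3(C))):
  1*(1)*conj(1) + 1*(-1)*conj(-1) + 2*(-1)*conj(-1) + 2*(1)*conj(1) + 3*(-1)*conj(1) + 3*(1)*conj(-1)
  = (1) + (1) + (2) + (2) + (-3) + (-3)
  = 0.
Dividing by |G| = 12 gives 0/12 = 0, matching the row-orthogonality relation <chi_4, chi_3> = [chi_4 = chi_3].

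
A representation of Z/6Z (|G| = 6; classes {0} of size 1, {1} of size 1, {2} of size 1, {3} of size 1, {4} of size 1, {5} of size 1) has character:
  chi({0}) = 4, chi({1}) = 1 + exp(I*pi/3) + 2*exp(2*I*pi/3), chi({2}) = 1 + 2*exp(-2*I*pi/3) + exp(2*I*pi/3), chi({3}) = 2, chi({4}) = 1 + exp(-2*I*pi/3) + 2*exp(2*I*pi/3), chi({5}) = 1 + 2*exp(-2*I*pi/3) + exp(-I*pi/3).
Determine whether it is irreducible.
Not irreducible (reducible): <chi, chi> = 6 > 1.

Explanation: <chi, chi> = (1/|G|) sum_C |C| * |chi(C)|^2 = (1/6)[1*|4|^2 + 1*|1 + exp(I*pi/3) + 2*exp(2*I*pi/3)|^2 + 1*|1 + 2*exp(-2*I*pi/3) + exp(2*I*pi/3)|^2 + 1*|2|^2 + 1*|1 + exp(-2*I*pi/3) + 2*exp(2*I*pi/3)|^2 + 1*|1 + 2*exp(-2*I*pi/3) + exp(-I*pi/3)|^2]
  = (1/6)[(16) + (7) + (1) + (4) + (1) + (7)] = 36/6 = 6.
(Exp terms are combined using exp(i*s)*conj(exp(i*t)) = exp(i*(s-t)), and sums of them are collapsed using the identity that for every m > 1 the m distinct m-th roots of unity sum to 0, e.g. 1 + exp(2*I*pi/3) + exp(-2*I*pi/3) = 0.)
A character is irreducible iff <chi, chi> = 1, so this representation is reducible.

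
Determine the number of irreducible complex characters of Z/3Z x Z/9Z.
27

Details: The number of irreducible complex representations of a finite group equals its number of conjugacy classes. Z/3Z x Z/9Z is abelian of order 27, so every element is its own conjugacy class: 27 classes, so Z/3Z x Z/9Z (order 27) has exactly 27 irreducible complex representations.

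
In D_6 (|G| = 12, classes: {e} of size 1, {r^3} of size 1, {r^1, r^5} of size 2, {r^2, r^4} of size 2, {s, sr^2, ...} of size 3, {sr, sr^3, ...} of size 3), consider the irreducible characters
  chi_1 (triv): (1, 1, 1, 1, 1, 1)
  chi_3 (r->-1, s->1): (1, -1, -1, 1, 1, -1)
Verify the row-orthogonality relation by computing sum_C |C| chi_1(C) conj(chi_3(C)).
Sum = 0; so <chi_1, chi_3> = 0 (distinct irreducibles are orthogonal).

Solution. Compute term by term over conjugacy classes (|C| * chi_1(C) * conj(chi_3(C))):
  1*(1)*conj(1) + 1*(1)*conj(-1) + 2*(1)*conj(-1) + 2*(1)*conj(1) + 3*(1)*conj(1) + 3*(1)*conj(-1)
  = (1) + (-1) + (-2) + (2) + (3) + (-3)
  = 0.
Dividing by |G| = 12 gives 0/12 = 0, matching the row-orthogonality relation <chi_1, chi_3> = [chi_1 = chi_3].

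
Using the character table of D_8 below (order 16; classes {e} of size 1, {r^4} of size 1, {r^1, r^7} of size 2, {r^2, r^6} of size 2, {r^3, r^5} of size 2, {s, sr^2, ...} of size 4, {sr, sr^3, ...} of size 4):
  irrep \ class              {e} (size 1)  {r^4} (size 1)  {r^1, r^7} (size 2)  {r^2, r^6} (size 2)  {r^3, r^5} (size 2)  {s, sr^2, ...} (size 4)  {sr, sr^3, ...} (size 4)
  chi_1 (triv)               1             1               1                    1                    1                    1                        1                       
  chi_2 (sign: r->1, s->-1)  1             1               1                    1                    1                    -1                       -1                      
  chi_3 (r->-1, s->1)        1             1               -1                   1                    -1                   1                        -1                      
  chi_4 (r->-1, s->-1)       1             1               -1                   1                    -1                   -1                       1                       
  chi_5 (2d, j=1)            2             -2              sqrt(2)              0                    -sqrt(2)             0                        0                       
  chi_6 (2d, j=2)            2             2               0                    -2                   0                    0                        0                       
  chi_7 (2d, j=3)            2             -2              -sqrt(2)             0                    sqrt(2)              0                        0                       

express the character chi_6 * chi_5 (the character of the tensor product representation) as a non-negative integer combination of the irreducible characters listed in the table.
chi_6 tensor chi_5 = chi_5 + chi_7 (all other irreducibles have multiplicity 0).

The character of a tensor product is the pointwise product (chi_6 * chi_5)(C) = chi_6(C) * chi_5(C):
  {e}: (2)*(2), {r^4}: (2)*(-2), {r^1, r^7}: (0)*(sqrt(2)), {r^2, r^6}: (-2)*(0), {r^3, r^5}: (0)*(-sqrt(2)), {s, sr^2, ...}: (0)*(0), {sr, sr^3, ...}: (0)*(0)
so (chi_6 * chi_5) takes values
  {e} -> 4, {r^4} -> -4, {r^1, r^7} -> 0, {r^2, r^6} -> 0, {r^3, r^5} -> 0, {s, sr^2, ...} -> 0, {sr, sr^3, ...} -> 0.
Now take the inner product of this character with each irreducible chi from the table, <chi_6*chi_5, chi> = (1/16) sum_C |C| (chi_6*chi_5)(C) conj(chi(C)):
  <chi_6*chi_5, chi_1> = (1/16)[1*(4)*conj(1) + 1*(-4)*conj(1) + 2*(0)*conj(1) + 2*(0)*conj(1) + 2*(0)*conj(1) + 4*(0)*conj(1) + 4*(0)*conj(1)]
      = (1/16)[(4) + (-4) + (0) + (0) + (0) + (0) + (0)] = 0/16 = 0
  <chi_6*chi_5, chi_2> = (1/16)[1*(4)*conj(1) + 1*(-4)*conj(1) + 2*(0)*conj(1) + 2*(0)*conj(1) + 2*(0)*conj(1) + 4*(0)*conj(-1) + 4*(0)*conj(-1)]
      = (1/16)[(4) + (-4) + (0) + (0) + (0) + (0) + (0)] = 0/16 = 0
  <chi_6*chi_5, chi_3> = (1/16)[1*(4)*conj(1) + 1*(-4)*conj(1) + 2*(0)*conj(-1) + 2*(0)*conj(1) + 2*(0)*conj(-1) + 4*(0)*conj(1) + 4*(0)*conj(-1)]
      = (1/16)[(4) + (-4) + (0) + (0) + (0) + (0) + (0)] = 0/16 = 0
  <chi_6*chi_5, chi_4> = (1/16)[1*(4)*conj(1) + 1*(-4)*conj(1) + 2*(0)*conj(-1) + 2*(0)*conj(1) + 2*(0)*conj(-1) + 4*(0)*conj(-1) + 4*(0)*conj(1)]
      = (1/16)[(4) + (-4) + (0) + (0) + (0) + (0) + (0)] = 0/16 = 0
  <chi_6*chi_5, chi_5> = (1/16)[1*(4)*conj(2) + 1*(-4)*conj(-2) + 2*(0)*conj(sqrt(2)) + 2*(0)*conj(0) + 2*(0)*conj(-sqrt(2)) + 4*(0)*conj(0) + 4*(0)*conj(0)]
      = (1/16)[(8) + (8) + (0) + (0) + (0) + (0) + (0)] = 16/16 = 1
  <chi_6*chi_5, chi_6> = (1/16)[1*(4)*conj(2) + 1*(-4)*conj(2) + 2*(0)*conj(0) + 2*(0)*conj(-2) + 2*(0)*conj(0) + 4*(0)*conj(0) + 4*(0)*conj(0)]
      = (1/16)[(8) + (-8) + (0) + (0) + (0) + (0) + (0)] = 0/16 = 0
  <chi_6*chi_5, chi_7> = (1/16)[1*(4)*conj(2) + 1*(-4)*conj(-2) + 2*(0)*conj(-sqrt(2)) + 2*(0)*conj(0) + 2*(0)*conj(sqrt(2)) + 4*(0)*conj(0) + 4*(0)*conj(0)]
      = (1/16)[(8) + (8) + (0) + (0) + (0) + (0) + (0)] = 16/16 = 1
Hence the multiplicities are chi_5: 1, chi_7: 1. Dimension check: dim(chi_6)*dim(chi_5) = 2*2 = 4 and sum (mult * dim) = 1*2 + 1*2 = 4.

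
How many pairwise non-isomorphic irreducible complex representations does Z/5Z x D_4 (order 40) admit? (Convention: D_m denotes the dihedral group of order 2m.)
25

The number of irreducible complex representations of a finite group equals its number of conjugacy classes. For a direct product, #classes(G x H) = #classes(G) * #classes(H). Z/5Z has 5 classes (abelian), D_4 has 5 classes, so 5 * 5 = 25, so Z/5Z x D_4 (order 40) has exactly 25 irreducible complex representations.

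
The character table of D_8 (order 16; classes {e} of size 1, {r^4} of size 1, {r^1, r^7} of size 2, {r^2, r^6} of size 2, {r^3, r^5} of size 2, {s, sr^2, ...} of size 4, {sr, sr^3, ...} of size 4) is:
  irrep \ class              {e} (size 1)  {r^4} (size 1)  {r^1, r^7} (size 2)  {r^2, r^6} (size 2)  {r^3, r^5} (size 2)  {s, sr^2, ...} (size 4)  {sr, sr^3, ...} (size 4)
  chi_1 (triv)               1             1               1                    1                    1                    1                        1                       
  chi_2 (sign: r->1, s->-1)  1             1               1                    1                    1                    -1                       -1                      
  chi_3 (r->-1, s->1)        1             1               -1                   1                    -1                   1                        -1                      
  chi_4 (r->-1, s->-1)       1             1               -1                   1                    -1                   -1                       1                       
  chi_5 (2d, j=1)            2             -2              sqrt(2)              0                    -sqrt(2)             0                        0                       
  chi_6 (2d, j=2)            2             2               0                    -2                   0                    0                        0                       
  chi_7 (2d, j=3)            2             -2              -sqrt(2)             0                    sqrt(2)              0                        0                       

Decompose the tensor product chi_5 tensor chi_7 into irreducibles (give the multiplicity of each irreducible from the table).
chi_5 tensor chi_7 = chi_3 + chi_4 + chi_6 (all other irreducibles have multiplicity 0).

Derivation: The character of a tensor product is the pointwise product (chi_5 * chi_7)(C) = chi_5(C) * chi_7(C):
  {e}: (2)*(2), {r^4}: (-2)*(-2), {r^1, r^7}: (sqrt(2))*(-sqrt(2)), {r^2, r^6}: (0)*(0), {r^3, r^5}: (-sqrt(2))*(sqrt(2)), {s, sr^2, ...}: (0)*(0), {sr, sr^3, ...}: (0)*(0)
so (chi_5 * chi_7) takes values
  {e} -> 4, {r^4} -> 4, {r^1, r^7} -> -2, {r^2, r^6} -> 0, {r^3, r^5} -> -2, {s, sr^2, ...} -> 0, {sr, sr^3, ...} -> 0.
Now take the inner product of this character with each irreducible chi from the table, <chi_5*chi_7, chi> = (1/16) sum_C |C| (chi_5*chi_7)(C) conj(chi(C)):
  <chi_5*chi_7, chi_1> = (1/16)[1*(4)*conj(1) + 1*(4)*conj(1) + 2*(-2)*conj(1) + 2*(0)*conj(1) + 2*(-2)*conj(1) + 4*(0)*conj(1) + 4*(0)*conj(1)]
      = (1/16)[(4) + (4) + (-4) + (0) + (-4) + (0) + (0)] = 0/16 = 0
  <chi_5*chi_7, chi_2> = (1/16)[1*(4)*conj(1) + 1*(4)*conj(1) + 2*(-2)*conj(1) + 2*(0)*conj(1) + 2*(-2)*conj(1) + 4*(0)*conj(-1) + 4*(0)*conj(-1)]
      = (1/16)[(4) + (4) + (-4) + (0) + (-4) + (0) + (0)] = 0/16 = 0
  <chi_5*chi_7, chi_3> = (1/16)[1*(4)*conj(1) + 1*(4)*conj(1) + 2*(-2)*conj(-1) + 2*(0)*conj(1) + 2*(-2)*conj(-1) + 4*(0)*conj(1) + 4*(0)*conj(-1)]
      = (1/16)[(4) + (4) + (4) + (0) + (4) + (0) + (0)] = 16/16 = 1
  <chi_5*chi_7, chi_4> = (1/16)[1*(4)*conj(1) + 1*(4)*conj(1) + 2*(-2)*conj(-1) + 2*(0)*conj(1) + 2*(-2)*conj(-1) + 4*(0)*conj(-1) + 4*(0)*conj(1)]
      = (1/16)[(4) + (4) + (4) + (0) + (4) + (0) + (0)] = 16/16 = 1
  <chi_5*chi_7, chi_5> = (1/16)[1*(4)*conj(2) + 1*(4)*conj(-2) + 2*(-2)*conj(sqrt(2)) + 2*(0)*conj(0) + 2*(-2)*conj(-sqrt(2)) + 4*(0)*conj(0) + 4*(0)*conj(0)]
      = (1/16)[(8) + (-8) + (-4*sqrt(2)) + (0) + (4*sqrt(2)) + (0) + (0)] = 0/16 = 0
  <chi_5*chi_7, chi_6> = (1/16)[1*(4)*conj(2) + 1*(4)*conj(2) + 2*(-2)*conj(0) + 2*(0)*conj(-2) + 2*(-2)*conj(0) + 4*(0)*conj(0) + 4*(0)*conj(0)]
      = (1/16)[(8) + (8) + (0) + (0) + (0) + (0) + (0)] = 16/16 = 1
  <chi_5*chi_7, chi_7> = (1/16)[1*(4)*conj(2) + 1*(4)*conj(-2) + 2*(-2)*conj(-sqrt(2)) + 2*(0)*conj(0) + 2*(-2)*conj(sqrt(2)) + 4*(0)*conj(0) + 4*(0)*conj(0)]
      = (1/16)[(8) + (-8) + (4*sqrt(2)) + (0) + (-4*sqrt(2)) + (0) + (0)] = 0/16 = 0
Hence the multiplicities are chi_3: 1, chi_4: 1, chi_6: 1. Dimension check: dim(chi_5)*dim(chi_7) = 2*2 = 4 and sum (mult * dim) = 1*1 + 1*1 + 1*2 = 4.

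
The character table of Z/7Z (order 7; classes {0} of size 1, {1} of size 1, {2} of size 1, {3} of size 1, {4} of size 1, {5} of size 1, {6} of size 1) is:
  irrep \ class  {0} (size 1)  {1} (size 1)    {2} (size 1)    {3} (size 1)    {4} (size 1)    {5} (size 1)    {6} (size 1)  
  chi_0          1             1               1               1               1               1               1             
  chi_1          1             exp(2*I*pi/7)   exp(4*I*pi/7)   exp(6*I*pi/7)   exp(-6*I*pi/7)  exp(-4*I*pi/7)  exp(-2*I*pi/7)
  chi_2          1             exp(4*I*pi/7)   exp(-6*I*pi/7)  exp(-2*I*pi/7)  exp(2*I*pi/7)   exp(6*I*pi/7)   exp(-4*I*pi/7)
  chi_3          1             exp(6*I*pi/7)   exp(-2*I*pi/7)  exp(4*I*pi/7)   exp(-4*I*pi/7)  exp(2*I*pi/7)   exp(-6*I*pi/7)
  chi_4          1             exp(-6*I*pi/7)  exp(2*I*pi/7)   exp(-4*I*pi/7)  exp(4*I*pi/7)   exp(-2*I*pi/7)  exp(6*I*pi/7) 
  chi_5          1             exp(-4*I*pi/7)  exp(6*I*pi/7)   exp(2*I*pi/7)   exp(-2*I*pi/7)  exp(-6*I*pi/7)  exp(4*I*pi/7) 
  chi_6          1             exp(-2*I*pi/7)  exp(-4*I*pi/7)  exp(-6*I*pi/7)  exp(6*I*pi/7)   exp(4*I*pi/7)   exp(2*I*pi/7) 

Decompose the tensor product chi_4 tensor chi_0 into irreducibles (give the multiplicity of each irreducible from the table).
chi_4 tensor chi_0 = chi_4 (all other irreducibles have multiplicity 0).

Working: The character of a tensor product is the pointwise product (chi_4 * chi_0)(C) = chi_4(C) * chi_0(C):
  {0}: (1)*(1), {1}: (exp(-6*I*pi/7))*(1), {2}: (exp(2*I*pi/7))*(1), {3}: (exp(-4*I*pi/7))*(1), {4}: (exp(4*I*pi/7))*(1), {5}: (exp(-2*I*pi/7))*(1), {6}: (exp(6*I*pi/7))*(1)
so (chi_4 * chi_0) takes values
  {0} -> 1, {1} -> exp(-6*I*pi/7), {2} -> exp(2*I*pi/7), {3} -> exp(-4*I*pi/7), {4} -> exp(4*I*pi/7), {5} -> exp(-2*I*pi/7), {6} -> exp(6*I*pi/7).
Now take the inner product of this character with each irreducible chi from the table, <chi_4*chi_0, chi> = (1/7) sum_C |C| (chi_4*chi_0)(C) conj(chi(C)):
  <chi_4*chi_0, chi_0> = (1/7)[1*(1)*conj(1) + 1*(exp(-6*I*pi/7))*conj(1) + 1*(exp(2*I*pi/7))*conj(1) + 1*(exp(-4*I*pi/7))*conj(1) + 1*(exp(4*I*pi/7))*conj(1) + 1*(exp(-2*I*pi/7))*conj(1) + 1*(exp(6*I*pi/7))*conj(1)]
      = (1/7)[(1) + (exp(-6*I*pi/7)) + (exp(2*I*pi/7)) + (exp(-4*I*pi/7)) + (exp(4*I*pi/7)) + (exp(-2*I*pi/7)) + (exp(6*I*pi/7))] = 0/7 = 0
  <chi_4*chi_0, chi_1> = (1/7)[1*(1)*conj(1) + 1*(exp(-6*I*pi/7))*conj(exp(2*I*pi/7)) + 1*(exp(2*I*pi/7))*conj(exp(4*I*pi/7)) + 1*(exp(-4*I*pi/7))*conj(exp(6*I*pi/7)) + 1*(exp(4*I*pi/7))*conj(exp(-6*I*pi/7)) + 1*(exp(-2*I*pi/7))*conj(exp(-4*I*pi/7)) + 1*(exp(6*I*pi/7))*conj(exp(-2*I*pi/7))]
      = (1/7)[(1) + (exp(6*I*pi/7)) + (exp(-2*I*pi/7)) + (exp(4*I*pi/7)) + (exp(-4*I*pi/7)) + (exp(2*I*pi/7)) + (exp(-6*I*pi/7))] = 0/7 = 0
  <chi_4*chi_0, chi_2> = (1/7)[1*(1)*conj(1) + 1*(exp(-6*I*pi/7))*conj(exp(4*I*pi/7)) + 1*(exp(2*I*pi/7))*conj(exp(-6*I*pi/7)) + 1*(exp(-4*I*pi/7))*conj(exp(-2*I*pi/7)) + 1*(exp(4*I*pi/7))*conj(exp(2*I*pi/7)) + 1*(exp(-2*I*pi/7))*conj(exp(6*I*pi/7)) + 1*(exp(6*I*pi/7))*conj(exp(-4*I*pi/7))]
      = (1/7)[(1) + (exp(4*I*pi/7)) + (exp(-6*I*pi/7)) + (exp(-2*I*pi/7)) + (exp(2*I*pi/7)) + (exp(6*I*pi/7)) + (exp(-4*I*pi/7))] = 0/7 = 0
  <chi_4*chi_0, chi_3> = (1/7)[1*(1)*conj(1) + 1*(exp(-6*I*pi/7))*conj(exp(6*I*pi/7)) + 1*(exp(2*I*pi/7))*conj(exp(-2*I*pi/7)) + 1*(exp(-4*I*pi/7))*conj(exp(4*I*pi/7)) + 1*(exp(4*I*pi/7))*conj(exp(-4*I*pi/7)) + 1*(exp(-2*I*pi/7))*conj(exp(2*I*pi/7)) + 1*(exp(6*I*pi/7))*conj(exp(-6*I*pi/7))]
      = (1/7)[(1) + (exp(2*I*pi/7)) + (exp(4*I*pi/7)) + (exp(6*I*pi/7)) + (exp(-6*I*pi/7)) + (exp(-4*I*pi/7)) + (exp(-2*I*pi/7))] = 0/7 = 0
  <chi_4*chi_0, chi_4> = (1/7)[1*(1)*conj(1) + 1*(exp(-6*I*pi/7))*conj(exp(-6*I*pi/7)) + 1*(exp(2*I*pi/7))*conj(exp(2*I*pi/7)) + 1*(exp(-4*I*pi/7))*conj(exp(-4*I*pi/7)) + 1*(exp(4*I*pi/7))*conj(exp(4*I*pi/7)) + 1*(exp(-2*I*pi/7))*conj(exp(-2*I*pi/7)) + 1*(exp(6*I*pi/7))*conj(exp(6*I*pi/7))]
      = (1/7)[(1) + (1) + (1) + (1) + (1) + (1) + (1)] = 7/7 = 1
  <chi_4*chi_0, chi_5> = (1/7)[1*(1)*conj(1) + 1*(exp(-6*I*pi/7))*conj(exp(-4*I*pi/7)) + 1*(exp(2*I*pi/7))*conj(exp(6*I*pi/7)) + 1*(exp(-4*I*pi/7))*conj(exp(2*I*pi/7)) + 1*(exp(4*I*pi/7))*conj(exp(-2*I*pi/7)) + 1*(exp(-2*I*pi/7))*conj(exp(-6*I*pi/7)) + 1*(exp(6*I*pi/7))*conj(exp(4*I*pi/7))]
      = (1/7)[(1) + (exp(-2*I*pi/7)) + (exp(-4*I*pi/7)) + (exp(-6*I*pi/7)) + (exp(6*I*pi/7)) + (exp(4*I*pi/7)) + (exp(2*I*pi/7))] = 0/7 = 0
  <chi_4*chi_0, chi_6> = (1/7)[1*(1)*conj(1) + 1*(exp(-6*I*pi/7))*conj(exp(-2*I*pi/7)) + 1*(exp(2*I*pi/7))*conj(exp(-4*I*pi/7)) + 1*(exp(-4*I*pi/7))*conj(exp(-6*I*pi/7)) + 1*(exp(4*I*pi/7))*conj(exp(6*I*pi/7)) + 1*(exp(-2*I*pi/7))*conj(exp(4*I*pi/7)) + 1*(exp(6*I*pi/7))*conj(exp(2*I*pi/7))]
      = (1/7)[(1) + (exp(-4*I*pi/7)) + (exp(6*I*pi/7)) + (exp(2*I*pi/7)) + (exp(-2*I*pi/7)) + (exp(-6*I*pi/7)) + (exp(4*I*pi/7))] = 0/7 = 0
(Exp terms are combined using exp(i*s)*conj(exp(i*t)) = exp(i*(s-t)), and sums of them are collapsed using the identity that for every m > 1 the m distinct m-th roots of unity sum to 0, e.g. 1 + exp(2*I*pi/3) + exp(-2*I*pi/3) = 0.)
Hence the multiplicities are chi_4: 1. Dimension check: dim(chi_4)*dim(chi_0) = 1*1 = 1 and sum (mult * dim) = 1*1 = 1.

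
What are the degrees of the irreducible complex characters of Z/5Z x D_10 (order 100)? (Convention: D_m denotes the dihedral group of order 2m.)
Dimensions: 1, 1, 1, 1, 1, 1, 1, 1, 1, 1, 1, 1, 1, 1, 1, 1, 1, 1, 1, 1, 2, 2, 2, 2, 2, 2, 2, 2, 2, 2, 2, 2, 2, 2, 2, 2, 2, 2, 2, 2

There are 40 irreducibles (= number of conjugacy classes). Their dimensions d_i satisfy sum d_i^2 = |G| = 100: 1 + 1 + 1 + 1 + 1 + 1 + 1 + 1 + 1 + 1 + 1 + 1 + 1 + 1 + 1 + 1 + 1 + 1 + 1 + 1 + 4 + 4 + 4 + 4 + 4 + 4 + 4 + 4 + 4 + 4 + 4 + 4 + 4 + 4 + 4 + 4 + 4 + 4 + 4 + 4 = 100. (For the product with Z/5Z: each of the 5 1-dim characters of Z/5Z tensors with each irrep of D_10, giving 5 copies of each D_10-dimension.)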